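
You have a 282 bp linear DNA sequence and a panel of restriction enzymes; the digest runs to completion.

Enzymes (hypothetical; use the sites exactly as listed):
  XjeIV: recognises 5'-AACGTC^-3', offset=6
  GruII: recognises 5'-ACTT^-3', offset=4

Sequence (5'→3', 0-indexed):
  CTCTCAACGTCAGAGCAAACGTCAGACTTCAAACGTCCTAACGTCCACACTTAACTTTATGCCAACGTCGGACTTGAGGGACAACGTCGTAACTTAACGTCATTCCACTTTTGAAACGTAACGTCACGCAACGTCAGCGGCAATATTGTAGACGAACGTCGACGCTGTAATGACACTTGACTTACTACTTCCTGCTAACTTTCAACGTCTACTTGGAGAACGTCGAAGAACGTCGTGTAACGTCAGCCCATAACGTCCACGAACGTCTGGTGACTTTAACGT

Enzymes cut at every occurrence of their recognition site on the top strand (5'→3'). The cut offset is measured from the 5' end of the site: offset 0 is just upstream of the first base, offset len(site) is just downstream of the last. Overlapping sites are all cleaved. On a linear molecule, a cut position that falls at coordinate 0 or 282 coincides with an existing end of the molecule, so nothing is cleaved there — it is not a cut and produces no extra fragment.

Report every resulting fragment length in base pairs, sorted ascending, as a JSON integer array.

Per-enzyme occurrences:
  XjeIV (AACGTC, off=6): starts [5, 17, 31, 39, 63, 82, 95, 119, 129, 154, 203, 218, 228, 238, 251, 261] → cuts [11, 23, 37, 45, 69, 88, 101, 125, 135, 160, 209, 224, 234, 244, 257, 267]
  GruII (ACTT, off=4): starts [25, 48, 53, 71, 91, 106, 174, 179, 186, 197, 210, 272] → cuts [29, 52, 57, 75, 95, 110, 178, 183, 190, 201, 214, 276]

All cut coordinates (distinct, sorted): [11, 23, 29, 37, 45, 52, 57, 69, 75, 88, 95, 101, 110, 125, 135, 160, 178, 183, 190, 201, 209, 214, 224, 234, 244, 257, 267, 276]

Fragment lengths:
  [0,11): 11 bp
  [11,23): 12 bp
  [23,29): 6 bp
  [29,37): 8 bp
  [37,45): 8 bp
  [45,52): 7 bp
  [52,57): 5 bp
  [57,69): 12 bp
  [69,75): 6 bp
  [75,88): 13 bp
  [88,95): 7 bp
  [95,101): 6 bp
  [101,110): 9 bp
  [110,125): 15 bp
  [125,135): 10 bp
  [135,160): 25 bp
  [160,178): 18 bp
  [178,183): 5 bp
  [183,190): 7 bp
  [190,201): 11 bp
  [201,209): 8 bp
  [209,214): 5 bp
  [214,224): 10 bp
  [224,234): 10 bp
  [234,244): 10 bp
  [244,257): 13 bp
  [257,267): 10 bp
  [267,276): 9 bp
  [276,282): 6 bp

[5,5,5,6,6,6,6,7,7,7,8,8,8,9,9,10,10,10,10,10,11,11,12,12,13,13,15,18,25]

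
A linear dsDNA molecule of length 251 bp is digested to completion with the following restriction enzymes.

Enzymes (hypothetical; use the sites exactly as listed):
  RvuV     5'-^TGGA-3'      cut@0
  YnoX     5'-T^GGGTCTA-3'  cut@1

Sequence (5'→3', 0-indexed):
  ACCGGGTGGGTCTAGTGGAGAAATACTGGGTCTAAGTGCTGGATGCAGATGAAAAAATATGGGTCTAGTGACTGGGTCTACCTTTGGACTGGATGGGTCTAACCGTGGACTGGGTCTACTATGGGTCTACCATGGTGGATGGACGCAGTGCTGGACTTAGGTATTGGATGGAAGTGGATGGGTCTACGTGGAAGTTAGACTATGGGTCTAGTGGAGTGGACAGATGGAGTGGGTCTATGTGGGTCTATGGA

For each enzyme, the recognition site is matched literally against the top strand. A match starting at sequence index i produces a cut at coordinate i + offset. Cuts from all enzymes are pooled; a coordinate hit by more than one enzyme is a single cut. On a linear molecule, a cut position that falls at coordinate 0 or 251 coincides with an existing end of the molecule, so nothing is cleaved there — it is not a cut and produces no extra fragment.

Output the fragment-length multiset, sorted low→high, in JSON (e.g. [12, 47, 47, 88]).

[4,4,4,5,5,5,5,6,6,6,7,7,8,8,8,9,10,11,11,11,12,12,12,13,13,13,15,21]

Scan for sites:
  RvuV TGGA/0: at [15, 39, 84, 89, 105, 135, 139, 151, 164, 168, 174, 188, 211, 216, 224, 247] ⇒ [15, 39, 84, 89, 105, 135, 139, 151, 164, 168, 174, 188, 211, 216, 224, 247]
  YnoX TGGGTCTA/1: at [6, 26, 59, 72, 93, 110, 121, 178, 202, 229, 239] ⇒ [7, 27, 60, 73, 94, 111, 122, 179, 203, 230, 240]

Pooled cuts: [7, 15, 27, 39, 60, 73, 84, 89, 94, 105, 111, 122, 135, 139, 151, 164, 168, 174, 179, 188, 203, 211, 216, 224, 230, 240, 247]

Fragment lengths:
  [0,7): 7 bp
  [7,15): 8 bp
  [15,27): 12 bp
  [27,39): 12 bp
  [39,60): 21 bp
  [60,73): 13 bp
  [73,84): 11 bp
  [84,89): 5 bp
  [89,94): 5 bp
  [94,105): 11 bp
  [105,111): 6 bp
  [111,122): 11 bp
  [122,135): 13 bp
  [135,139): 4 bp
  [139,151): 12 bp
  [151,164): 13 bp
  [164,168): 4 bp
  [168,174): 6 bp
  [174,179): 5 bp
  [179,188): 9 bp
  [188,203): 15 bp
  [203,211): 8 bp
  [211,216): 5 bp
  [216,224): 8 bp
  [224,230): 6 bp
  [230,240): 10 bp
  [240,247): 7 bp
  [247,251): 4 bp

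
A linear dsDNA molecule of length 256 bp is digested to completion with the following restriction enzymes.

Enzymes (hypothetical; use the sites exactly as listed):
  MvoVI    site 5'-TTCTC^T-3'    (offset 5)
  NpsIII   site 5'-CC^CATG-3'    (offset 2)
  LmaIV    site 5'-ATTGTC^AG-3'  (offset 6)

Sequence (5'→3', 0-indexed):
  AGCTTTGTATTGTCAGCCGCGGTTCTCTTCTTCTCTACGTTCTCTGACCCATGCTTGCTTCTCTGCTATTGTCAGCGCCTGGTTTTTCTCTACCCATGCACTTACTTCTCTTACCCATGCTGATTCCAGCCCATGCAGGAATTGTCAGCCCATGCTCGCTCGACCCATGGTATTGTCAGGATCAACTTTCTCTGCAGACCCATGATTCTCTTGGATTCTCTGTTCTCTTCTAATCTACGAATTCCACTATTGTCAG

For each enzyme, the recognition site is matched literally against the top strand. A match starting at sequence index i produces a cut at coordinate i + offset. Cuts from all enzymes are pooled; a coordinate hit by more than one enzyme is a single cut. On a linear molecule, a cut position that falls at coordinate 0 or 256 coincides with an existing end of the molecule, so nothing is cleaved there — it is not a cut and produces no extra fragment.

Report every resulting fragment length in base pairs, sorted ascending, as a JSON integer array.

Per-enzyme occurrences:
  MvoVI TTCTCT/5: at [22, 30, 39, 58, 85, 105, 187, 205, 215, 222] ⇒ [27, 35, 44, 63, 90, 110, 192, 210, 220, 227]
  NpsIII CCCATG/2: at [47, 92, 113, 129, 148, 163, 198] ⇒ [49, 94, 115, 131, 150, 165, 200]
  LmaIV ATTGTCAG/6: at [8, 67, 140, 171, 248] ⇒ [14, 73, 146, 177, 254]

Pooled cuts: [14, 27, 35, 44, 49, 63, 73, 90, 94, 110, 115, 131, 146, 150, 165, 177, 192, 200, 210, 220, 227, 254]

Fragments:
  [0,14): 14 bp
  [14,27): 13 bp
  [27,35): 8 bp
  [35,44): 9 bp
  [44,49): 5 bp
  [49,63): 14 bp
  [63,73): 10 bp
  [73,90): 17 bp
  [90,94): 4 bp
  [94,110): 16 bp
  [110,115): 5 bp
  [115,131): 16 bp
  [131,146): 15 bp
  [146,150): 4 bp
  [150,165): 15 bp
  [165,177): 12 bp
  [177,192): 15 bp
  [192,200): 8 bp
  [200,210): 10 bp
  [210,220): 10 bp
  [220,227): 7 bp
  [227,254): 27 bp
  [254,256): 2 bp

[2,4,4,5,5,7,8,8,9,10,10,10,12,13,14,14,15,15,15,16,16,17,27]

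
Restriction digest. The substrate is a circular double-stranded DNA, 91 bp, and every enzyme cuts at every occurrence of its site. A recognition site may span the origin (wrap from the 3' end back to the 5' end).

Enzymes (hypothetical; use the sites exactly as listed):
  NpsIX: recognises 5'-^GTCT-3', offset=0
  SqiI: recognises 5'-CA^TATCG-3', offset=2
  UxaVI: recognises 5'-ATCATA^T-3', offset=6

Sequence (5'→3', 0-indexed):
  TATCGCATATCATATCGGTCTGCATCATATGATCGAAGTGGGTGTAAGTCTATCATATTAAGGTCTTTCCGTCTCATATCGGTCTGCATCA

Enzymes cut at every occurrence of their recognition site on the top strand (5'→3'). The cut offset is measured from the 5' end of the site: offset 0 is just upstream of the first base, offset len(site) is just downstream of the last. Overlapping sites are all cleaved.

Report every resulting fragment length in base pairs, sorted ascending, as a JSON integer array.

[2,2,3,5,5,6,8,10,10,10,12,18]

Scan for sites:
  NpsIX GTCT/0: at [17, 47, 62, 70, 81] ⇒ [17, 47, 62, 70, 81]
  SqiI CATATCG/2: at [10, 74, 89] ⇒ [0, 12, 76]
  UxaVI ATCATAT/6: at [8, 23, 51, 87] ⇒ [2, 14, 29, 57]

Pooled cuts: [0, 2, 12, 14, 17, 29, 47, 57, 62, 70, 76, 81]

Fragments:
  0→2: 2 bp
  2→12: 10 bp
  12→14: 2 bp
  14→17: 3 bp
  17→29: 12 bp
  29→47: 18 bp
  47→57: 10 bp
  57→62: 5 bp
  62→70: 8 bp
  70→76: 6 bp
  76→81: 5 bp
  81→0 (wrap): 91-81+0 = 10 bp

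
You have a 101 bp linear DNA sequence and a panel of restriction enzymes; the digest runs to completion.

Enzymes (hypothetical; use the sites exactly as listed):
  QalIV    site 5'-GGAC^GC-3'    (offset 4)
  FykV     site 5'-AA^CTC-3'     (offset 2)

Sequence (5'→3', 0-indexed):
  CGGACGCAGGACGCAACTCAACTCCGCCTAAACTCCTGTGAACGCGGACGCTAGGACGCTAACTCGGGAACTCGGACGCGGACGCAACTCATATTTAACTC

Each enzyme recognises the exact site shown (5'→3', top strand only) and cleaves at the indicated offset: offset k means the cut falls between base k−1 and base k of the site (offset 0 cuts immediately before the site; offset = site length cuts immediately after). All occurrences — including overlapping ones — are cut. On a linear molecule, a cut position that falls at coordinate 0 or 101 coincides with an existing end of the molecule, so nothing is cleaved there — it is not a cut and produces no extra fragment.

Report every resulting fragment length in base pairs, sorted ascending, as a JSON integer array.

Scan for sites:
  QalIV GGACGC/4: at [1, 8, 45, 53, 73, 79] ⇒ [5, 12, 49, 57, 77, 83]
  FykV AACTC/2: at [14, 19, 30, 60, 68, 85, 96] ⇒ [16, 21, 32, 62, 70, 87, 98]

Pooled cuts: [5, 12, 16, 21, 32, 49, 57, 62, 70, 77, 83, 87, 98]

Fragments:
  [0,5): 5 bp
  [5,12): 7 bp
  [12,16): 4 bp
  [16,21): 5 bp
  [21,32): 11 bp
  [32,49): 17 bp
  [49,57): 8 bp
  [57,62): 5 bp
  [62,70): 8 bp
  [70,77): 7 bp
  [77,83): 6 bp
  [83,87): 4 bp
  [87,98): 11 bp
  [98,101): 3 bp

[3,4,4,5,5,5,6,7,7,8,8,11,11,17]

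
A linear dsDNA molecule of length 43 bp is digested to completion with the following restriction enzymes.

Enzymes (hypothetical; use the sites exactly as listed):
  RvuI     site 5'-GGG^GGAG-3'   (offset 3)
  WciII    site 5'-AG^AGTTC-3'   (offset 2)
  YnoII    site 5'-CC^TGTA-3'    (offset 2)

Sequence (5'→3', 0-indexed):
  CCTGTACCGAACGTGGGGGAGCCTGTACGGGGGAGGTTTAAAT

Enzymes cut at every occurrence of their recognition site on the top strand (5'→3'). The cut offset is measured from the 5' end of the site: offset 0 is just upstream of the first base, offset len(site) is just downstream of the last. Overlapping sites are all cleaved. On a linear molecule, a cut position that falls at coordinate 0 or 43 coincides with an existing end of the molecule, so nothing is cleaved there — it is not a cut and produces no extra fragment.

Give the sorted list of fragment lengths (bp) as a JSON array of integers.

Per-enzyme occurrences:
  RvuI GGGGGAG/3: at [14, 28] ⇒ [17, 31]
  WciII (AGAGTTC, off=2): no sites
  YnoII CCTGTA/2: at [0, 21] ⇒ [2, 23]

Pooled cuts: [2, 17, 23, 31]

Fragment lengths:
  [0,2): 2 bp
  [2,17): 15 bp
  [17,23): 6 bp
  [23,31): 8 bp
  [31,43): 12 bp

[2,6,8,12,15]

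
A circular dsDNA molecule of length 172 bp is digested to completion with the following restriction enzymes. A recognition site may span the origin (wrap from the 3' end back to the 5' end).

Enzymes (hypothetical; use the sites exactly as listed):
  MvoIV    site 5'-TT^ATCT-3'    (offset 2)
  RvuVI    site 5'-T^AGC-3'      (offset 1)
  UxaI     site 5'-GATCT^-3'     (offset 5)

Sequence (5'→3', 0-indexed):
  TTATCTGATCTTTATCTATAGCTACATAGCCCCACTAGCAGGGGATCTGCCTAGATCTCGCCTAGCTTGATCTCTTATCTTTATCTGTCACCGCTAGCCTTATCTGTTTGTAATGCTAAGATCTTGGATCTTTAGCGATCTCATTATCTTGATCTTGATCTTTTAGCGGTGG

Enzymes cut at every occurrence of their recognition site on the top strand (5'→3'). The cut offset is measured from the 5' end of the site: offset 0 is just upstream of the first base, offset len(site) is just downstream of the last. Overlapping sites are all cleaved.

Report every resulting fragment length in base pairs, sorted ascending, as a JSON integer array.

Per-enzyme occurrences:
  MvoIV TTATCT/2: at [0, 11, 74, 80, 99, 143] ⇒ [2, 13, 76, 82, 101, 145]
  RvuVI TAGC/1: at [18, 26, 35, 62, 94, 132, 163] ⇒ [19, 27, 36, 63, 95, 133, 164]
  UxaI GATCT/5: at [6, 43, 53, 68, 119, 126, 136, 150, 156] ⇒ [11, 48, 58, 73, 124, 131, 141, 155, 161]

Pooled cuts: [2, 11, 13, 19, 27, 36, 48, 58, 63, 73, 76, 82, 95, 101, 124, 131, 133, 141, 145, 155, 161, 164]

Fragments:
  2→11: 9 bp
  11→13: 2 bp
  13→19: 6 bp
  19→27: 8 bp
  27→36: 9 bp
  36→48: 12 bp
  48→58: 10 bp
  58→63: 5 bp
  63→73: 10 bp
  73→76: 3 bp
  76→82: 6 bp
  82→95: 13 bp
  95→101: 6 bp
  101→124: 23 bp
  124→131: 7 bp
  131→133: 2 bp
  133→141: 8 bp
  141→145: 4 bp
  145→155: 10 bp
  155→161: 6 bp
  161→164: 3 bp
  164→2 (wrap): 172-164+2 = 10 bp

[2,2,3,3,4,5,6,6,6,6,7,8,8,9,9,10,10,10,10,12,13,23]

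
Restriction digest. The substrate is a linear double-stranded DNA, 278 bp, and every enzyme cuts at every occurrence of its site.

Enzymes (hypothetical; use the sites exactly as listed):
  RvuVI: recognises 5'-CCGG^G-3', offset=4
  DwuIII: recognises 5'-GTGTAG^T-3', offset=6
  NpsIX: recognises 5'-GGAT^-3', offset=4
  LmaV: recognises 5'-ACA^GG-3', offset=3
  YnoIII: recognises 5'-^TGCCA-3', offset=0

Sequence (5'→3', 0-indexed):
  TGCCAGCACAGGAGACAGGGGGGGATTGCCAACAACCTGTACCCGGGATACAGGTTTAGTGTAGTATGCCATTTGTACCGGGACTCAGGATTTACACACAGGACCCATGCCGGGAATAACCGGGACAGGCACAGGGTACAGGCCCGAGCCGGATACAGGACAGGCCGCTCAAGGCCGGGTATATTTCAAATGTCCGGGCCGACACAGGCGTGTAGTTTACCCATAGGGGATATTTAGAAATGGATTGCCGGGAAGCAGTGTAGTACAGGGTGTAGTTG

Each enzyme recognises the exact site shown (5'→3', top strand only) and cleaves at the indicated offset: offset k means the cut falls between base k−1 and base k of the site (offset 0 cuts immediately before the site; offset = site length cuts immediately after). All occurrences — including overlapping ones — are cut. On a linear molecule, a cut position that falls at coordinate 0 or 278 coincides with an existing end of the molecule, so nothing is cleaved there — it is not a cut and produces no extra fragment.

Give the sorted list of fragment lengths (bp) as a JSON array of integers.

Scan for sites:
  RvuVI (CCGGG, off=4): starts [42, 77, 109, 119, 174, 193, 247] → cuts [46, 81, 113, 123, 178, 197, 251]
  DwuIII (GTGTAGT, off=6): starts [58, 209, 257, 269] → cuts [64, 215, 263, 275]
  NpsIX (GGAT, off=4): starts [22, 45, 87, 150, 227, 241] → cuts [26, 49, 91, 154, 231, 245]
  LmaV (ACAGG, off=3): starts [7, 14, 49, 97, 124, 130, 137, 154, 159, 203, 264] → cuts [10, 17, 52, 100, 127, 133, 140, 157, 162, 206, 267]
  YnoIII (TGCCA, off=0): starts [0, 26, 66] → cuts [26, 66] (position 0 is a terminus of the linear molecule — no cut)

Pooled cuts: [10, 17, 26, 46, 49, 52, 64, 66, 81, 91, 100, 113, 123, 127, 133, 140, 154, 157, 162, 178, 197, 206, 215, 231, 245, 251, 263, 267, 275]

Fragments:
  [0,10): 10 bp
  [10,17): 7 bp
  [17,26): 9 bp
  [26,46): 20 bp
  [46,49): 3 bp
  [49,52): 3 bp
  [52,64): 12 bp
  [64,66): 2 bp
  [66,81): 15 bp
  [81,91): 10 bp
  [91,100): 9 bp
  [100,113): 13 bp
  [113,123): 10 bp
  [123,127): 4 bp
  [127,133): 6 bp
  [133,140): 7 bp
  [140,154): 14 bp
  [154,157): 3 bp
  [157,162): 5 bp
  [162,178): 16 bp
  [178,197): 19 bp
  [197,206): 9 bp
  [206,215): 9 bp
  [215,231): 16 bp
  [231,245): 14 bp
  [245,251): 6 bp
  [251,263): 12 bp
  [263,267): 4 bp
  [267,275): 8 bp
  [275,278): 3 bp

[2,3,3,3,3,4,4,5,6,6,7,7,8,9,9,9,9,10,10,10,12,12,13,14,14,15,16,16,19,20]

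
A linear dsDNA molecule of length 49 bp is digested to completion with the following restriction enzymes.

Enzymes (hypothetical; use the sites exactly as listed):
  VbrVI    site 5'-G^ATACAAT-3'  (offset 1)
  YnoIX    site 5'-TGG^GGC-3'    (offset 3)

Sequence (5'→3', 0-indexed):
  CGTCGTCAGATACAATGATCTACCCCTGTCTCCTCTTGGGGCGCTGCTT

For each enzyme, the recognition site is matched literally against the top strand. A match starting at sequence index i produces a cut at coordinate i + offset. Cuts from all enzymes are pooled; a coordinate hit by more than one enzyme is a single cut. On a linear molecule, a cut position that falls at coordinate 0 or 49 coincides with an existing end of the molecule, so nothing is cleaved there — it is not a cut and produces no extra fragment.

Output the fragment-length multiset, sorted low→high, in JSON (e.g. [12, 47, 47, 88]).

[9,10,30]

Scan for sites:
  VbrVI GATACAAT/1: at [8] ⇒ [9]
  YnoIX TGGGGC/3: at [36] ⇒ [39]

All cut coordinates (distinct, sorted): [9, 39]

Fragment lengths:
  [0,9): 9 bp
  [9,39): 30 bp
  [39,49): 10 bp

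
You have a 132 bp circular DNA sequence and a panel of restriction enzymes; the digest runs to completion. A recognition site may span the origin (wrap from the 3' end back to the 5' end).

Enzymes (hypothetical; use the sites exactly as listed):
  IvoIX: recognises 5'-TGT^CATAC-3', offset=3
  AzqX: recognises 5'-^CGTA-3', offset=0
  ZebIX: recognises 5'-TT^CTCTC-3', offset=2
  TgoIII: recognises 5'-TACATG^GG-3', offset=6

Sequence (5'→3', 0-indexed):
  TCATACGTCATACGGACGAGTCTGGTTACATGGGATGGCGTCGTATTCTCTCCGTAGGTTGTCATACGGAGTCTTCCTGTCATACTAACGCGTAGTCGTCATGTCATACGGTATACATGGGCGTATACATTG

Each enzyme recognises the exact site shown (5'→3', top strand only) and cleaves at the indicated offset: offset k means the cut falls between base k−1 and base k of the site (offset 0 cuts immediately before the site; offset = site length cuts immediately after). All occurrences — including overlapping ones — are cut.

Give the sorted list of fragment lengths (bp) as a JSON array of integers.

[2,5,6,9,10,10,12,14,15,18,31]

Site scan:
  IvoIX (TGTCATAC, off=3): starts [59, 77, 101, 130] → cuts [1, 62, 80, 104]
  AzqX (CGTA, off=0): starts [41, 52, 90, 121] → cuts [41, 52, 90, 121]
  ZebIX (TTCTCTC, off=2): starts [45] → cuts [47]
  TgoIII (TACATGGG, off=6): starts [26, 113] → cuts [32, 119]

Pooled cuts: [1, 32, 41, 47, 52, 62, 80, 90, 104, 119, 121]

Fragment lengths:
  1→32: 31 bp
  32→41: 9 bp
  41→47: 6 bp
  47→52: 5 bp
  52→62: 10 bp
  62→80: 18 bp
  80→90: 10 bp
  90→104: 14 bp
  104→119: 15 bp
  119→121: 2 bp
  121→1 (wrap): 132-121+1 = 12 bp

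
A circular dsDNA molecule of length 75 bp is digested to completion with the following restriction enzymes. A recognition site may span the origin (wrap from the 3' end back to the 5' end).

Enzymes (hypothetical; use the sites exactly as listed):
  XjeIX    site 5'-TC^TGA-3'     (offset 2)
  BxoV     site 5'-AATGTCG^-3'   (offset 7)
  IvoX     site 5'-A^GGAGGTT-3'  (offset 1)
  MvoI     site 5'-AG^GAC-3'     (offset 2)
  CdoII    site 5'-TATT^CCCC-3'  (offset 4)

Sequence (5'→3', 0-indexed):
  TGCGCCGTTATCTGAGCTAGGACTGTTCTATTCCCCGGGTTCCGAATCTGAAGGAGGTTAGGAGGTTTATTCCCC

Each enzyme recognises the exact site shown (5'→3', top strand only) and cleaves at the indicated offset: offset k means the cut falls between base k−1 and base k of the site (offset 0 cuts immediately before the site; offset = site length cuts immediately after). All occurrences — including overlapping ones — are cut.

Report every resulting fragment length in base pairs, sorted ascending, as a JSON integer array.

[4,8,8,11,12,16,16]

Scan for sites:
  XjeIX TCTGA/2: at [10, 46] ⇒ [12, 48]
  BxoV (AATGTCG, off=7): no sites
  IvoX AGGAGGTT/1: at [51, 59] ⇒ [52, 60]
  MvoI AGGAC/2: at [18] ⇒ [20]
  CdoII TATTCCCC/4: at [28, 67] ⇒ [32, 71]

Pooled cuts: [12, 20, 32, 48, 52, 60, 71]

Fragment lengths:
  12→20: 8 bp
  20→32: 12 bp
  32→48: 16 bp
  48→52: 4 bp
  52→60: 8 bp
  60→71: 11 bp
  71→12 (wrap): 75-71+12 = 16 bp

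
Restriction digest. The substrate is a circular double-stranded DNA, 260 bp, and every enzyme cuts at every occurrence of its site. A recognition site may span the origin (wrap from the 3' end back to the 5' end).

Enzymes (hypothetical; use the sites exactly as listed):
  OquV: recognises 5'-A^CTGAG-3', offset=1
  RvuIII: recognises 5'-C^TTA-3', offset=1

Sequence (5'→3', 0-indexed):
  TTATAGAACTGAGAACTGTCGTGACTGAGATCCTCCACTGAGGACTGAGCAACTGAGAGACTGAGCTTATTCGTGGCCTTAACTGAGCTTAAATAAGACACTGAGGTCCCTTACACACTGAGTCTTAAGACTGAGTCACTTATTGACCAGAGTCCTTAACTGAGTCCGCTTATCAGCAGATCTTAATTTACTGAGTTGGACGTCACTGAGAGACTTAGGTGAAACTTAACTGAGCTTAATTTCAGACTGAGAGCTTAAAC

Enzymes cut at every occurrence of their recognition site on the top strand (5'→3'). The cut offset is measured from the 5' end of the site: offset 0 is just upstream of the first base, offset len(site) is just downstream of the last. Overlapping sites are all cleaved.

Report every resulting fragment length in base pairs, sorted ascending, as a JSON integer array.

[4,4,4,6,6,6,6,6,7,7,7,8,8,8,8,8,9,9,10,10,11,11,12,12,13,13,15,16,16]

Site scan:
  OquV (ACTGAG, off=1): starts [7, 23, 36, 43, 51, 59, 81, 99, 116, 129, 158, 189, 204, 228, 245] → cuts [8, 24, 37, 44, 52, 60, 82, 100, 117, 130, 159, 190, 205, 229, 246]
  RvuIII (CTTA, off=1): starts [65, 77, 87, 109, 123, 138, 154, 168, 181, 213, 224, 234, 253, 259] → cuts [0, 66, 78, 88, 110, 124, 139, 155, 169, 182, 214, 225, 235, 254]

Pooled cuts: [0, 8, 24, 37, 44, 52, 60, 66, 78, 82, 88, 100, 110, 117, 124, 130, 139, 155, 159, 169, 182, 190, 205, 214, 225, 229, 235, 246, 254]

Fragments:
  0→8: 8 bp
  8→24: 16 bp
  24→37: 13 bp
  37→44: 7 bp
  44→52: 8 bp
  52→60: 8 bp
  60→66: 6 bp
  66→78: 12 bp
  78→82: 4 bp
  82→88: 6 bp
  88→100: 12 bp
  100→110: 10 bp
  110→117: 7 bp
  117→124: 7 bp
  124→130: 6 bp
  130→139: 9 bp
  139→155: 16 bp
  155→159: 4 bp
  159→169: 10 bp
  169→182: 13 bp
  182→190: 8 bp
  190→205: 15 bp
  205→214: 9 bp
  214→225: 11 bp
  225→229: 4 bp
  229→235: 6 bp
  235→246: 11 bp
  246→254: 8 bp
  254→0 (wrap): 260-254+0 = 6 bp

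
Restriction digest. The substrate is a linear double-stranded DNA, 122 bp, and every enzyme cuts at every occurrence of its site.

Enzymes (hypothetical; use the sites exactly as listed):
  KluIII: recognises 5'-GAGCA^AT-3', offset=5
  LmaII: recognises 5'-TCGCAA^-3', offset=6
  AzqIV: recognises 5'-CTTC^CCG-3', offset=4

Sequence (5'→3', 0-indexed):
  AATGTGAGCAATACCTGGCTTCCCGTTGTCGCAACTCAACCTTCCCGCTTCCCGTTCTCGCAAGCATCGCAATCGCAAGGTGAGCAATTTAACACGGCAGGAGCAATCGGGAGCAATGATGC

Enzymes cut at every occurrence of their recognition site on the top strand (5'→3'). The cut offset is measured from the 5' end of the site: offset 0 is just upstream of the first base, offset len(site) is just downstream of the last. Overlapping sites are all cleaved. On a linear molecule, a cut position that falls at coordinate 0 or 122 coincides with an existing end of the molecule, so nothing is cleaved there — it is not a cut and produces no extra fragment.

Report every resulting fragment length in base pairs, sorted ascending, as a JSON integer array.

Per-enzyme occurrences:
  KluIII GAGCAAT/5: at [5, 81, 100, 110] ⇒ [10, 86, 105, 115]
  LmaII TCGCAA/6: at [28, 57, 66, 72] ⇒ [34, 63, 72, 78]
  AzqIV CTTCCCG/4: at [18, 40, 47] ⇒ [22, 44, 51]

All cut coordinates (distinct, sorted): [10, 22, 34, 44, 51, 63, 72, 78, 86, 105, 115]

Fragments:
  [0,10): 10 bp
  [10,22): 12 bp
  [22,34): 12 bp
  [34,44): 10 bp
  [44,51): 7 bp
  [51,63): 12 bp
  [63,72): 9 bp
  [72,78): 6 bp
  [78,86): 8 bp
  [86,105): 19 bp
  [105,115): 10 bp
  [115,122): 7 bp

[6,7,7,8,9,10,10,10,12,12,12,19]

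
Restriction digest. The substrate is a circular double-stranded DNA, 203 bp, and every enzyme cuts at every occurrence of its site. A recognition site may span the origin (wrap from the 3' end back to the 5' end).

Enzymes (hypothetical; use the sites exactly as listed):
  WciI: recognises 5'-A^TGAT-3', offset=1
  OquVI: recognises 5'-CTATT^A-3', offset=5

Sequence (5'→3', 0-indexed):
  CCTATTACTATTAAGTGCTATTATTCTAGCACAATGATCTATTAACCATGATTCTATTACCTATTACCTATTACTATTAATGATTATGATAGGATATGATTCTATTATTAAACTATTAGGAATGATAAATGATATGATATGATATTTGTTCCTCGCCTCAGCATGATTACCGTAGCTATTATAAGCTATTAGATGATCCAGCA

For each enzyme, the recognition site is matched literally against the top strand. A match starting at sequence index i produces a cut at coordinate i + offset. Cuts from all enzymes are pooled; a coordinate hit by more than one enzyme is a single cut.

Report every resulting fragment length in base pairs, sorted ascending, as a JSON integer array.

Site scan:
  WciI ATGAT/1: at [33, 47, 79, 85, 95, 121, 128, 133, 138, 162, 192] ⇒ [34, 48, 80, 86, 96, 122, 129, 134, 139, 163, 193]
  OquVI CTATTA/5: at [1, 7, 17, 38, 53, 60, 67, 73, 101, 112, 175, 185] ⇒ [6, 12, 22, 43, 58, 65, 72, 78, 106, 117, 180, 190]

All cut coordinates (distinct, sorted): [6, 12, 22, 34, 43, 48, 58, 65, 72, 78, 80, 86, 96, 106, 117, 122, 129, 134, 139, 163, 180, 190, 193]

Fragment lengths:
  6→12: 6 bp
  12→22: 10 bp
  22→34: 12 bp
  34→43: 9 bp
  43→48: 5 bp
  48→58: 10 bp
  58→65: 7 bp
  65→72: 7 bp
  72→78: 6 bp
  78→80: 2 bp
  80→86: 6 bp
  86→96: 10 bp
  96→106: 10 bp
  106→117: 11 bp
  117→122: 5 bp
  122→129: 7 bp
  129→134: 5 bp
  134→139: 5 bp
  139→163: 24 bp
  163→180: 17 bp
  180→190: 10 bp
  190→193: 3 bp
  193→6 (wrap): 203-193+6 = 16 bp

[2,3,5,5,5,5,6,6,6,7,7,7,9,10,10,10,10,10,11,12,16,17,24]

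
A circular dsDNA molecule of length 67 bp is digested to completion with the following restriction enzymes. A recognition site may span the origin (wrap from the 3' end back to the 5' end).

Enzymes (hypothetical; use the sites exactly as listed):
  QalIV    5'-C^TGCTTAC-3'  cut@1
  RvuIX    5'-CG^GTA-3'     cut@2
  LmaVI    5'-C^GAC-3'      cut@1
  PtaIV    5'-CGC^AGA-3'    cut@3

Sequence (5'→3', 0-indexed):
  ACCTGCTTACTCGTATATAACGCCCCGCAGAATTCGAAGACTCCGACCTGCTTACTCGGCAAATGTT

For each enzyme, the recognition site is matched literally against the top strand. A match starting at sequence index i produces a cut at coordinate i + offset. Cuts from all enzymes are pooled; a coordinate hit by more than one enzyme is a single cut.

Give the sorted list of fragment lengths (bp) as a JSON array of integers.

[4,16,22,25]

Site scan:
  QalIV CTGCTTAC/1: at [2, 47] ⇒ [3, 48]
  RvuIX (CGGTA, off=2): no sites
  LmaVI CGAC/1: at [43] ⇒ [44]
  PtaIV CGCAGA/3: at [25] ⇒ [28]

Pooled cuts: [3, 28, 44, 48]

Fragments:
  3→28: 25 bp
  28→44: 16 bp
  44→48: 4 bp
  48→3 (wrap): 67-48+3 = 22 bp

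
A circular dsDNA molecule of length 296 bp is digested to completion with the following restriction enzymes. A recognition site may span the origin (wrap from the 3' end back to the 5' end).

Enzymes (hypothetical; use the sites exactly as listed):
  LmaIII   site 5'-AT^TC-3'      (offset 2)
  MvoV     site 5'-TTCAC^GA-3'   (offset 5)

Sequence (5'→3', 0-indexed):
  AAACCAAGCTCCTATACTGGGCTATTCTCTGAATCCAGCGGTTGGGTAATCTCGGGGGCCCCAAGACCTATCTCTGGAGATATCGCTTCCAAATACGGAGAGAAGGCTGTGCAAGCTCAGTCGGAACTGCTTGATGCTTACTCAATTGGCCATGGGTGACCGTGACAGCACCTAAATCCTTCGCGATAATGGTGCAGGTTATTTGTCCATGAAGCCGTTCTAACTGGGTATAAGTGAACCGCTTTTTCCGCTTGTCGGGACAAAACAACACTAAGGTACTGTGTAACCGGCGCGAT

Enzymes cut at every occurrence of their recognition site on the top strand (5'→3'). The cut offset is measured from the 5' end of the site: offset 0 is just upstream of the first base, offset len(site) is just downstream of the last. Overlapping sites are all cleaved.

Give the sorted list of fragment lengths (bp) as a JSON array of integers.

Per-enzyme occurrences:
  LmaIII ATTC/2: at [23] ⇒ [25]
  MvoV (TTCACGA, off=5): no sites

All cut coordinates (distinct, sorted): [25]

Fragment lengths:
  25→25 (wrap): 296-25+25 = 296 bp

[296]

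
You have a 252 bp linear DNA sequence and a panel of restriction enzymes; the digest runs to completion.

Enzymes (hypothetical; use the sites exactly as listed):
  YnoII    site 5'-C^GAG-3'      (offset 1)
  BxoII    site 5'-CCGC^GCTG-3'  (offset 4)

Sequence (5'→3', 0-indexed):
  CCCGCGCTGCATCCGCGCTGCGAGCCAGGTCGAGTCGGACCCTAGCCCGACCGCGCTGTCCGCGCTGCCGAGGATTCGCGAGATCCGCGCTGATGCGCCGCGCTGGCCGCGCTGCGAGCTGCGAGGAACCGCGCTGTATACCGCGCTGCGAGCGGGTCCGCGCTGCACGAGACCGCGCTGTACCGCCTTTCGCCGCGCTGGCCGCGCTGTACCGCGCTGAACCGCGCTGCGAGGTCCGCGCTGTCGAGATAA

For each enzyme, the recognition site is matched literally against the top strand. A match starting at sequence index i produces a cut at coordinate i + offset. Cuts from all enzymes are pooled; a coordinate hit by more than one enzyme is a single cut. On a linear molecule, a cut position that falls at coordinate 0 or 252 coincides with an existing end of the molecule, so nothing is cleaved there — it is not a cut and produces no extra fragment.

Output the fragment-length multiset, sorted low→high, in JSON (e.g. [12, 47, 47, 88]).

[5,5,5,5,5,6,6,7,7,7,8,9,9,9,9,9,10,10,10,10,10,11,12,12,13,20,23]

Per-enzyme occurrences:
  YnoII CGAG/1: at [20, 30, 68, 78, 114, 121, 148, 167, 229, 244] ⇒ [21, 31, 69, 79, 115, 122, 149, 168, 230, 245]
  BxoII CCGCGCTG/4: at [1, 12, 50, 59, 84, 97, 106, 128, 140, 157, 172, 192, 201, 211, 221, 235] ⇒ [5, 16, 54, 63, 88, 101, 110, 132, 144, 161, 176, 196, 205, 215, 225, 239]

All cut coordinates (distinct, sorted): [5, 16, 21, 31, 54, 63, 69, 79, 88, 101, 110, 115, 122, 132, 144, 149, 161, 168, 176, 196, 205, 215, 225, 230, 239, 245]

Fragment lengths:
  [0,5): 5 bp
  [5,16): 11 bp
  [16,21): 5 bp
  [21,31): 10 bp
  [31,54): 23 bp
  [54,63): 9 bp
  [63,69): 6 bp
  [69,79): 10 bp
  [79,88): 9 bp
  [88,101): 13 bp
  [101,110): 9 bp
  [110,115): 5 bp
  [115,122): 7 bp
  [122,132): 10 bp
  [132,144): 12 bp
  [144,149): 5 bp
  [149,161): 12 bp
  [161,168): 7 bp
  [168,176): 8 bp
  [176,196): 20 bp
  [196,205): 9 bp
  [205,215): 10 bp
  [215,225): 10 bp
  [225,230): 5 bp
  [230,239): 9 bp
  [239,245): 6 bp
  [245,252): 7 bp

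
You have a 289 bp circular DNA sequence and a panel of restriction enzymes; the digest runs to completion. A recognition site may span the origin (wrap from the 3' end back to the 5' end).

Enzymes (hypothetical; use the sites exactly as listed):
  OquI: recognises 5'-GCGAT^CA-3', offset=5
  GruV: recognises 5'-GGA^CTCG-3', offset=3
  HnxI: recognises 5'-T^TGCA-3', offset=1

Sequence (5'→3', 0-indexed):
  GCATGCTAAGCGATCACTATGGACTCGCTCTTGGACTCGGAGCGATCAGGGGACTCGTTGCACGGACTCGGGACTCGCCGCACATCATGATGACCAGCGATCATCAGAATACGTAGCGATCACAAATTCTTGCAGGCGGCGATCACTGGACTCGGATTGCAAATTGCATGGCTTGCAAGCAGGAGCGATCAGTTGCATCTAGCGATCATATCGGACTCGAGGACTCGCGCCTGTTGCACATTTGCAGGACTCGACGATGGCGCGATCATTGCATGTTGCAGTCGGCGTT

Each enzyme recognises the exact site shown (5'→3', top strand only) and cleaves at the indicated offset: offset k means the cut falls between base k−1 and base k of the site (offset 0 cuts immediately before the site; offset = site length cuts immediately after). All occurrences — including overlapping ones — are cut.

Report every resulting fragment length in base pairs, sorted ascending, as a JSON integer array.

[3,4,5,7,7,7,7,7,7,7,8,8,8,9,9,9,10,11,11,12,12,13,13,15,16,17,19,28]

Site scan:
  OquI GCGATCA/5: at [9, 41, 96, 115, 138, 184, 201, 261] ⇒ [14, 46, 101, 120, 143, 189, 206, 266]
  GruV GGACTCG/3: at [20, 32, 50, 63, 70, 147, 212, 220, 246] ⇒ [23, 35, 53, 66, 73, 150, 215, 223, 249]
  HnxI TTGCA/1: at [57, 129, 156, 163, 172, 192, 233, 241, 268, 275, 287] ⇒ [58, 130, 157, 164, 173, 193, 234, 242, 269, 276, 288]

All cut coordinates (distinct, sorted): [14, 23, 35, 46, 53, 58, 66, 73, 101, 120, 130, 143, 150, 157, 164, 173, 189, 193, 206, 215, 223, 234, 242, 249, 266, 269, 276, 288]

Fragments:
  14→23: 9 bp
  23→35: 12 bp
  35→46: 11 bp
  46→53: 7 bp
  53→58: 5 bp
  58→66: 8 bp
  66→73: 7 bp
  73→101: 28 bp
  101→120: 19 bp
  120→130: 10 bp
  130→143: 13 bp
  143→150: 7 bp
  150→157: 7 bp
  157→164: 7 bp
  164→173: 9 bp
  173→189: 16 bp
  189→193: 4 bp
  193→206: 13 bp
  206→215: 9 bp
  215→223: 8 bp
  223→234: 11 bp
  234→242: 8 bp
  242→249: 7 bp
  249→266: 17 bp
  266→269: 3 bp
  269→276: 7 bp
  276→288: 12 bp
  288→14 (wrap): 289-288+14 = 15 bp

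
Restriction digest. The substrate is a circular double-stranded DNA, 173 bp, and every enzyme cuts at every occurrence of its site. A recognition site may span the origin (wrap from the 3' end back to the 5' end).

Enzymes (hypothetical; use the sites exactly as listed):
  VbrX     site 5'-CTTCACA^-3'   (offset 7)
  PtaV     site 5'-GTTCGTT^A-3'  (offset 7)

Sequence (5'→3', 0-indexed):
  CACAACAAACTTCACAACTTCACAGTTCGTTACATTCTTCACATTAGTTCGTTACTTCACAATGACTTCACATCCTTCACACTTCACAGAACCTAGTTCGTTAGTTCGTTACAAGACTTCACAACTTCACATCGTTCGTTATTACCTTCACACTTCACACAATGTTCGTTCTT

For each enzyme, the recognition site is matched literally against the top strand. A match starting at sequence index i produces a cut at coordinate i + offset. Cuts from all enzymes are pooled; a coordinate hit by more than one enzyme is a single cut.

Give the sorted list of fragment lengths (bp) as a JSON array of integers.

[7,7,7,8,8,8,8,9,9,10,11,12,12,12,13,14,18]

Site scan:
  VbrX CTTCACA/7: at [9, 17, 36, 54, 65, 74, 81, 116, 124, 145, 152, 170] ⇒ [4, 16, 24, 43, 61, 72, 81, 88, 123, 131, 152, 159]
  PtaV GTTCGTTA/7: at [24, 46, 95, 103, 133] ⇒ [31, 53, 102, 110, 140]

Pooled cuts: [4, 16, 24, 31, 43, 53, 61, 72, 81, 88, 102, 110, 123, 131, 140, 152, 159]

Fragments:
  4→16: 12 bp
  16→24: 8 bp
  24→31: 7 bp
  31→43: 12 bp
  43→53: 10 bp
  53→61: 8 bp
  61→72: 11 bp
  72→81: 9 bp
  81→88: 7 bp
  88→102: 14 bp
  102→110: 8 bp
  110→123: 13 bp
  123→131: 8 bp
  131→140: 9 bp
  140→152: 12 bp
  152→159: 7 bp
  159→4 (wrap): 173-159+4 = 18 bp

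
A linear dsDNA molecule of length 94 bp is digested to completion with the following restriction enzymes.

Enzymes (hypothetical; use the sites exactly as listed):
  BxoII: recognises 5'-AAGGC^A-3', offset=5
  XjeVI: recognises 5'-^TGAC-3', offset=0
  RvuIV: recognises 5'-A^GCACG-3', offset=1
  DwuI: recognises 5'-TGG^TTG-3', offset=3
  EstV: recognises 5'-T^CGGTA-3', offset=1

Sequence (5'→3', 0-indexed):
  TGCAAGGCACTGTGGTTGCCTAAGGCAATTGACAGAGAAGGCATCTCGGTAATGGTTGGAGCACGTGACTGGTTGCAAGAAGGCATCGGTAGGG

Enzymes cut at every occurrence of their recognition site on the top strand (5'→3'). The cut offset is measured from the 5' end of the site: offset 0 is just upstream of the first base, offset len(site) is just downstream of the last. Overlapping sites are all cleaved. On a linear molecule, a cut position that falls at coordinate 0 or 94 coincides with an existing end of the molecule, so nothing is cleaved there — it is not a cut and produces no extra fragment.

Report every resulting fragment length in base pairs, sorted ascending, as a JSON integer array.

[2,3,4,5,5,7,7,8,8,9,11,12,13]

Site scan:
  BxoII AAGGCA/5: at [3, 21, 37, 79] ⇒ [8, 26, 42, 84]
  XjeVI TGAC/0: at [29, 65] ⇒ [29, 65]
  RvuIV AGCACG/1: at [59] ⇒ [60]
  DwuI TGGTTG/3: at [12, 52, 69] ⇒ [15, 55, 72]
  EstV TCGGTA/1: at [45, 85] ⇒ [46, 86]

Pooled cuts: [8, 15, 26, 29, 42, 46, 55, 60, 65, 72, 84, 86]

Fragments:
  [0,8): 8 bp
  [8,15): 7 bp
  [15,26): 11 bp
  [26,29): 3 bp
  [29,42): 13 bp
  [42,46): 4 bp
  [46,55): 9 bp
  [55,60): 5 bp
  [60,65): 5 bp
  [65,72): 7 bp
  [72,84): 12 bp
  [84,86): 2 bp
  [86,94): 8 bp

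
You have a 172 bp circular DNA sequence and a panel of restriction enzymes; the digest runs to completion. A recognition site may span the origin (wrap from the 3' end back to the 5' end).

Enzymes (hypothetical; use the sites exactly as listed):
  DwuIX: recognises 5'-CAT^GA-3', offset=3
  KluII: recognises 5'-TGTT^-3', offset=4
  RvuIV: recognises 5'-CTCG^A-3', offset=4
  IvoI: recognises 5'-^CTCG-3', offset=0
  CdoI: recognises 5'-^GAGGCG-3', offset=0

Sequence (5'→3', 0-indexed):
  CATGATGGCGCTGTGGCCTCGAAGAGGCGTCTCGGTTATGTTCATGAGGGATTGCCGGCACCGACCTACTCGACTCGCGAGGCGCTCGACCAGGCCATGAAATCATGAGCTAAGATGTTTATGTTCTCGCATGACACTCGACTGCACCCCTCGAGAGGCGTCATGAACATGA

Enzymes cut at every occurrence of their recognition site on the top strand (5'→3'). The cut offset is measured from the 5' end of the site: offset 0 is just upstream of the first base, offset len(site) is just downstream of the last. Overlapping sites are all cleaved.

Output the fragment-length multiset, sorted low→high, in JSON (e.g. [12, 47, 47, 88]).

[1,1,2,3,4,4,4,4,4,4,5,5,6,6,6,7,7,8,9,10,10,12,13,14,23]

Per-enzyme occurrences:
  DwuIX CATGA/3: at [0, 42, 95, 103, 129, 161, 167] ⇒ [3, 45, 98, 106, 132, 164, 170]
  KluII TGTT/4: at [38, 115, 121] ⇒ [42, 119, 125]
  RvuIV CTCGA/4: at [17, 68, 84, 136, 149] ⇒ [21, 72, 88, 140, 153]
  IvoI CTCG/0: at [17, 30, 68, 73, 84, 125, 136, 149] ⇒ [17, 30, 68, 73, 84, 125, 136, 149]
  CdoI GAGGCG/0: at [23, 78, 154] ⇒ [23, 78, 154]

Pooled cuts: [3, 17, 21, 23, 30, 42, 45, 68, 72, 73, 78, 84, 88, 98, 106, 119, 125, 132, 136, 140, 149, 153, 154, 164, 170]

Fragment lengths:
  3→17: 14 bp
  17→21: 4 bp
  21→23: 2 bp
  23→30: 7 bp
  30→42: 12 bp
  42→45: 3 bp
  45→68: 23 bp
  68→72: 4 bp
  72→73: 1 bp
  73→78: 5 bp
  78→84: 6 bp
  84→88: 4 bp
  88→98: 10 bp
  98→106: 8 bp
  106→119: 13 bp
  119→125: 6 bp
  125→132: 7 bp
  132→136: 4 bp
  136→140: 4 bp
  140→149: 9 bp
  149→153: 4 bp
  153→154: 1 bp
  154→164: 10 bp
  164→170: 6 bp
  170→3 (wrap): 172-170+3 = 5 bp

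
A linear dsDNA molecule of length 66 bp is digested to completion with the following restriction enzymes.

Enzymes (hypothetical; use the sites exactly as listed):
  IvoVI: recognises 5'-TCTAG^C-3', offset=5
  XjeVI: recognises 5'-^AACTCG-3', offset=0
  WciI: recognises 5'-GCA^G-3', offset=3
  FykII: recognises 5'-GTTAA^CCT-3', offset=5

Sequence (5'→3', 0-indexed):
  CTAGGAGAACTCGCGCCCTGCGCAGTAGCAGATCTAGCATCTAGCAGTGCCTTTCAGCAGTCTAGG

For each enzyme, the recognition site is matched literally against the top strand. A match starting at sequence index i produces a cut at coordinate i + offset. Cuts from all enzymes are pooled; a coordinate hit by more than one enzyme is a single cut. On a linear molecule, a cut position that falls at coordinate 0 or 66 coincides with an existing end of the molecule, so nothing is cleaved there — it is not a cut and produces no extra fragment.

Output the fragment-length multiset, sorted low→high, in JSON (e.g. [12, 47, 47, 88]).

Per-enzyme occurrences:
  IvoVI (TCTAGC, off=5): starts [32, 39] → cuts [37, 44]
  XjeVI (AACTCG, off=0): starts [7] → cuts [7]
  WciI (GCAG, off=3): starts [21, 27, 43, 56] → cuts [24, 30, 46, 59]
  FykII (GTTAACCT, off=5): no sites

Pooled cuts: [7, 24, 30, 37, 44, 46, 59]

Fragment lengths:
  [0,7): 7 bp
  [7,24): 17 bp
  [24,30): 6 bp
  [30,37): 7 bp
  [37,44): 7 bp
  [44,46): 2 bp
  [46,59): 13 bp
  [59,66): 7 bp

[2,6,7,7,7,7,13,17]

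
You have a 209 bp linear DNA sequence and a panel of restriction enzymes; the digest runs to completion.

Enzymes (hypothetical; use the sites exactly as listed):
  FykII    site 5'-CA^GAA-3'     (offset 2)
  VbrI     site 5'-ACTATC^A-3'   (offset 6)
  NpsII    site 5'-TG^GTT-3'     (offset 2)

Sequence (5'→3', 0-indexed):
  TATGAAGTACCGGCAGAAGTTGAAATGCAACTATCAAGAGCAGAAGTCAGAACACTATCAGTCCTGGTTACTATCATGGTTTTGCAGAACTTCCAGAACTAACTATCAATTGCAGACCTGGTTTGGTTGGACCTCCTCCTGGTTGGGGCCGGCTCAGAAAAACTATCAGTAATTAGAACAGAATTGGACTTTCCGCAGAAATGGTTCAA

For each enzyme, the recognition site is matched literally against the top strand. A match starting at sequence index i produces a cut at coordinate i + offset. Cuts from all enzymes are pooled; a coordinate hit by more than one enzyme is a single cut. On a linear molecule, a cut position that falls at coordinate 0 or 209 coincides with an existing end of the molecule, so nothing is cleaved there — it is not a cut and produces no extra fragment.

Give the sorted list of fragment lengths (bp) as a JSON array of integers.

Site scan:
  FykII CAGAA/2: at [13, 40, 47, 84, 93, 154, 178, 195] ⇒ [15, 42, 49, 86, 95, 156, 180, 197]
  VbrI ACTATCA/6: at [29, 53, 69, 101, 161] ⇒ [35, 59, 75, 107, 167]
  NpsII TGGTT/2: at [64, 76, 118, 123, 139, 201] ⇒ [66, 78, 120, 125, 141, 203]

All cut coordinates (distinct, sorted): [15, 35, 42, 49, 59, 66, 75, 78, 86, 95, 107, 120, 125, 141, 156, 167, 180, 197, 203]

Fragment lengths:
  [0,15): 15 bp
  [15,35): 20 bp
  [35,42): 7 bp
  [42,49): 7 bp
  [49,59): 10 bp
  [59,66): 7 bp
  [66,75): 9 bp
  [75,78): 3 bp
  [78,86): 8 bp
  [86,95): 9 bp
  [95,107): 12 bp
  [107,120): 13 bp
  [120,125): 5 bp
  [125,141): 16 bp
  [141,156): 15 bp
  [156,167): 11 bp
  [167,180): 13 bp
  [180,197): 17 bp
  [197,203): 6 bp
  [203,209): 6 bp

[3,5,6,6,7,7,7,8,9,9,10,11,12,13,13,15,15,16,17,20]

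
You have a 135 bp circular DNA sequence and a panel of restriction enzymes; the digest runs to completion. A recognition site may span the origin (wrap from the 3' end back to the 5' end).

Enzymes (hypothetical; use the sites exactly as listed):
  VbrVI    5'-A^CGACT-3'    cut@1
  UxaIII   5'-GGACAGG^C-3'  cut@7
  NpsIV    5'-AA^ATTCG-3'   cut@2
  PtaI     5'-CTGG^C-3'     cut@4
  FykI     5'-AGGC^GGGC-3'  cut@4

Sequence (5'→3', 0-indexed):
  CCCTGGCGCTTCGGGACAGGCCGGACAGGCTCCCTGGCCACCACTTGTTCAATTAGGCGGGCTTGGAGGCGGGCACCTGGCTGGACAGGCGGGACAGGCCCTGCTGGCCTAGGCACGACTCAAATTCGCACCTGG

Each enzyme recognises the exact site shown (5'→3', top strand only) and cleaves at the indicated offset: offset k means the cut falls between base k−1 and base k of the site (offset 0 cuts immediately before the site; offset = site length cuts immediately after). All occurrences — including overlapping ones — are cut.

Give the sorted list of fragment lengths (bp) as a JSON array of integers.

Per-enzyme occurrences:
  VbrVI (ACGACT, off=1): starts [114] → cuts [115]
  UxaIII (GGACAGGC, off=7): starts [13, 22, 82, 91] → cuts [20, 29, 89, 98]
  NpsIV (AAATTCG, off=2): starts [121] → cuts [123]
  PtaI (CTGGC, off=4): starts [2, 33, 76, 103, 131] → cuts [0, 6, 37, 80, 107]
  FykI (AGGCGGGC, off=4): starts [54, 66] → cuts [58, 70]

All cut coordinates (distinct, sorted): [0, 6, 20, 29, 37, 58, 70, 80, 89, 98, 107, 115, 123]

Fragments:
  0→6: 6 bp
  6→20: 14 bp
  20→29: 9 bp
  29→37: 8 bp
  37→58: 21 bp
  58→70: 12 bp
  70→80: 10 bp
  80→89: 9 bp
  89→98: 9 bp
  98→107: 9 bp
  107→115: 8 bp
  115→123: 8 bp
  123→0 (wrap): 135-123+0 = 12 bp

[6,8,8,8,9,9,9,9,10,12,12,14,21]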